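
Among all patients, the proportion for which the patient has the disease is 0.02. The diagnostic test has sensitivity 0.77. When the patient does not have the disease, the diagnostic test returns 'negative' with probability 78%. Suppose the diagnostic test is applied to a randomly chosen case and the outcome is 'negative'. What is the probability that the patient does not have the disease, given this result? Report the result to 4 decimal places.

P(¬H | E) ≈ 0.9940

Let H be the event that the patient has the disease. P(H) = 0.02, so P(¬H) = 0.98. With E the 'negative' result, P(E|H) = 0.23 and P(E|¬H) = 0.78.
P(E) = 0.23·0.02 + 0.78·0.98 = 0.0046000 + 0.76440 = 0.76900.
By Bayes' theorem, P(H|E) = 0.0046000 / 0.76900 = 0.0060. Hence P(¬H|E) = 1 − 0.0060 = 0.9940.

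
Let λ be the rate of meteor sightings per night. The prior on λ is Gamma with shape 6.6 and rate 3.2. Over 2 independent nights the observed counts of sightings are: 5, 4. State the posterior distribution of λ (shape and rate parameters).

Posterior: Gamma(shape=15.6, rate=5.2)

The Poisson likelihood adds the total count to the shape and the number of exposure periods to the rate. Here ∑xᵢ = 9 and n = 2, so shape 6.6→15.6 and rate 3.2→5.2.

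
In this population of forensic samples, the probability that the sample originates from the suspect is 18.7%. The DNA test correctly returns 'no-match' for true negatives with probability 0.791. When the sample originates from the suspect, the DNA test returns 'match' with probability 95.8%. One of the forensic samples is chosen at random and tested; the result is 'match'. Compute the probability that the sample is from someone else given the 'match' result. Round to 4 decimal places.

Write H for 'the sample originates from the suspect'. Prior odds H:¬H = 0.187/0.813 = 0.23001. For the 'match' outcome, the likelihood ratio is 0.958/0.209 = 4.5837.
Posterior odds = 0.23001 × 4.5837 = 1.0543, so P(H|E) = 1.0543/(1+1.0543) = 0.5132. Then P(¬H|E) = 1 − 0.5132 = 0.4868.

P(¬H | E) ≈ 0.4868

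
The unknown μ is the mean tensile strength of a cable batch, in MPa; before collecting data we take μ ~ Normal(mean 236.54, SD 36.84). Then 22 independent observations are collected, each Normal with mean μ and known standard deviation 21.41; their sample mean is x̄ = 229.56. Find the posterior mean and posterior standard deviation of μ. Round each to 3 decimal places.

Posterior mean ≈ 229.666; posterior SD ≈ 4.530

With known σ, the Normal prior is conjugate. Weight on the data is w = (n/σ²)/(n/σ² + 1/τ₀²) = 0.0479943/(0.0479943+0.00073682) = 0.98488.
Posterior mean = w·x̄ + (1−w)·μ₀ = 0.98488·229.56 + 0.015120·236.54 = 229.666. Posterior variance = 1/(0.0479943+0.00073682) = 20.5208, so SD = 4.530.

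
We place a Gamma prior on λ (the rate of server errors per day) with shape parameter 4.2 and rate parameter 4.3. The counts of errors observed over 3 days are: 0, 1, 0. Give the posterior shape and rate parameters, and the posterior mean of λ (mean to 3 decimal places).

Posterior: Gamma(shape=5.2, rate=7.3); mean ≈ 0.712

Total count ∑xᵢ = 1 over n = 3 days.
Gamma is conjugate to the Poisson likelihood: posterior is Gamma(shape = 4.2+1 = 5.2, rate = 4.3+3 = 7.3).
Posterior mean = shape/rate = 5.2/7.3 = 0.712.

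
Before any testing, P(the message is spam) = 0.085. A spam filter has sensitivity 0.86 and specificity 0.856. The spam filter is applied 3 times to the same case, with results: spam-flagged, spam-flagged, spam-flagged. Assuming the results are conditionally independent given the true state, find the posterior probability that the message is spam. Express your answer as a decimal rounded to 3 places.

With H the event that the message is spam, the joint likelihood of the observed sequence is P(data|H) = 0.86·0.86·0.86 = 0.63606 and P(data|¬H) = 0.144·0.144·0.144 = 0.0029860.
Bayes: P(H|data) = 0.085·0.63606 / (0.085·0.63606 + 0.915·0.0029860) = 0.054065/0.056797 = 0.9519.

Posterior P(H) ≈ 0.952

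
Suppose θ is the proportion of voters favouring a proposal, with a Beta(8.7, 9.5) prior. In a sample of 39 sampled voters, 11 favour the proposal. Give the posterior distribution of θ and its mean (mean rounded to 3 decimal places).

Observing 11 successes and 28 failures updates Beta(8.7, 9.5) by adding the success and failure counts to the two shape parameters: α = 8.7+11 = 19.7, β = 9.5+28 = 37.5.
Posterior mean = α/(α+β) = 19.7/57.2 = 0.344.

Posterior: Beta(19.7, 37.5); mean ≈ 0.344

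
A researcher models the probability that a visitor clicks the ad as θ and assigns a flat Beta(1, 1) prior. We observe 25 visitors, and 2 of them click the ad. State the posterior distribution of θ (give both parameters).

Observing 2 successes and 23 failures updates Beta(1, 1) by adding the success and failure counts to the two shape parameters: α = 1+2 = 3, β = 1+23 = 24.

Posterior: Beta(3, 24)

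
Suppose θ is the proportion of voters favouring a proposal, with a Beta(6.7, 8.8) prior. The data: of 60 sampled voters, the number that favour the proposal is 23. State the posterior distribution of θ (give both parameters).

Posterior: Beta(29.7, 45.8)

The binomial likelihood is conjugate to the Beta prior: with 23 successes and 37 failures, the posterior is Beta(6.7+23, 8.8+37) = Beta(29.7, 45.8).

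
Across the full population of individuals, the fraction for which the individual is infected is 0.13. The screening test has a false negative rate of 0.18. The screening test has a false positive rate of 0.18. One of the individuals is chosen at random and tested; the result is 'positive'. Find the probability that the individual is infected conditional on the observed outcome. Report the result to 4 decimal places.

P(H | E) ≈ 0.4050

Let H be the event that the individual is infected. P(H) = 0.13, so P(¬H) = 0.87. With E the 'positive' result, P(E|H) = 0.82 and P(E|¬H) = 0.18.
P(E) = 0.82·0.13 + 0.18·0.87 = 0.10660 + 0.15660 = 0.26320.
By Bayes' theorem, P(H|E) = 0.10660 / 0.26320 = 0.4050.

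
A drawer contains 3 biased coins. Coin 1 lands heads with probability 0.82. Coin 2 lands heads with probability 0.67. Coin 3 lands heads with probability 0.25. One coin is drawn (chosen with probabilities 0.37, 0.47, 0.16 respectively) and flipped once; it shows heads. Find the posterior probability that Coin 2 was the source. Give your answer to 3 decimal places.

Posterior probability ≈ 0.478

P(heads|C1) = 0.82; P(heads|C2) = 0.67; P(heads|C3) = 0.25.
Prior × likelihood for each source: 0.37·0.82=0.3034, 0.47·0.67=0.3149, 0.16·0.25=0.04000. Summing gives P(heads) = 0.65830.
P(Coin 2 | heads) = 0.3149 / 0.65830 = 0.478.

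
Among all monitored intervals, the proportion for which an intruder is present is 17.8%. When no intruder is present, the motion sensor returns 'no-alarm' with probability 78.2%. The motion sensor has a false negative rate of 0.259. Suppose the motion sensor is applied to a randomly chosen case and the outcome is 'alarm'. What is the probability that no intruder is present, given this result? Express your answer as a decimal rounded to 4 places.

Let H be the event that an intruder is present. P(H) = 0.178, so P(¬H) = 0.822. With E the 'alarm' result, P(E|H) = 0.741 and P(E|¬H) = 0.218.
P(E) = 0.741·0.178 + 0.218·0.822 = 0.13190 + 0.17920 = 0.31109.
By Bayes' theorem, P(H|E) = 0.13190 / 0.31109 = 0.4240. Hence P(¬H|E) = 1 − 0.4240 = 0.5760.

P(¬H | E) ≈ 0.5760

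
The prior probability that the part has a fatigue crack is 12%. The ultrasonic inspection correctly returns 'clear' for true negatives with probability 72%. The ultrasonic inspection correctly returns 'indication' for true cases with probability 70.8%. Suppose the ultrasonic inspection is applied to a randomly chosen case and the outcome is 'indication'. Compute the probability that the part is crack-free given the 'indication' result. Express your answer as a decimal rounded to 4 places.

Write H for 'the part has a fatigue crack'. Prior odds H:¬H = 0.12/0.88 = 0.13636. For the 'indication' outcome, the likelihood ratio is 0.708/0.28 = 2.5286.
Posterior odds = 0.13636 × 2.5286 = 0.34481, so P(H|E) = 0.34481/(1+0.34481) = 0.2564. Then P(¬H|E) = 1 − 0.2564 = 0.7436.

P(¬H | E) ≈ 0.7436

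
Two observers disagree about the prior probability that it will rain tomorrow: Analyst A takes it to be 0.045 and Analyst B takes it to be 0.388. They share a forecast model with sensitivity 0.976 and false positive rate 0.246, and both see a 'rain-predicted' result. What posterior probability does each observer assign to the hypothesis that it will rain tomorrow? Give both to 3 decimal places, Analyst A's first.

Analyst A: 0.158; Analyst B: 0.716

P('+'|H) = 0.976, P('+'|¬H) = 0.246.
Analyst A: numerator 0.976·0.045 = 0.043920; evidence = 0.043920+0.246·0.955 = 0.27885; posterior = 0.158.
Analyst B: numerator 0.976·0.388 = 0.37869; evidence = 0.37869+0.246·0.612 = 0.52924; posterior = 0.716.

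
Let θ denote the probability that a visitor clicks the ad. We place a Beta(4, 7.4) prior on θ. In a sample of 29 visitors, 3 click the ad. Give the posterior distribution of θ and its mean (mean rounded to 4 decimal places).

The binomial likelihood is conjugate to the Beta prior: with 3 successes and 26 failures, the posterior is Beta(4+3, 7.4+26) = Beta(7, 33.4).
E[θ | data] = 7/(7+33.4) = 0.1733.

Posterior: Beta(7, 33.4); mean ≈ 0.1733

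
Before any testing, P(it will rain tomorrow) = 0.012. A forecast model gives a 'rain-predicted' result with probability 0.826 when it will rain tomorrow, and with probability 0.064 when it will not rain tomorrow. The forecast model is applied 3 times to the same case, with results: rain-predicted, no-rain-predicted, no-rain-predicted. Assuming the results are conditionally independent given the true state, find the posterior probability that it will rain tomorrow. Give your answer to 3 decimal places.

With H the event that it will rain tomorrow, the joint likelihood of the observed sequence is P(data|H) = 0.826·0.174·0.174 = 0.025008 and P(data|¬H) = 0.064·0.936·0.936 = 0.056070.
Bayes: P(H|data) = 0.012·0.025008 / (0.012·0.025008 + 0.988·0.056070) = 0.00030010/0.055697 = 0.0054.

Posterior P(H) ≈ 0.005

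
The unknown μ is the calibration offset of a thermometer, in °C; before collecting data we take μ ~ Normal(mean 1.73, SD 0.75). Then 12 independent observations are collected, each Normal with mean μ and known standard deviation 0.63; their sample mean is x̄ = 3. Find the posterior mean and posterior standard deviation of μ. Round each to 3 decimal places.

Posterior mean ≈ 2.929; posterior SD ≈ 0.177

With known σ, the Normal prior is conjugate. Weight on the data is w = (n/σ²)/(n/σ² + 1/τ₀²) = 30.2343/(30.2343+1.77778) = 0.94447.
Posterior mean = w·x̄ + (1−w)·μ₀ = 0.94447·3 + 0.055535·1.73 = 2.929. Posterior variance = 1/(30.2343+1.77778) = 0.0312382, so SD = 0.177.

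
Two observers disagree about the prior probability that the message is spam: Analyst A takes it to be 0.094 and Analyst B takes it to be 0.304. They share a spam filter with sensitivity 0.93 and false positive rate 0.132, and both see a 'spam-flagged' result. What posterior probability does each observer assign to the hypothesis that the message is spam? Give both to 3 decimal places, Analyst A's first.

Analyst A: 0.422; Analyst B: 0.755

The likelihood ratio for a 'spam-flagged' result is 0.93/0.132 = 7.0455.
Analyst A: prior odds 0.094/0.906 = 0.10375; posterior odds 0.73099; posterior probability 0.422.
Analyst B: prior odds 0.304/0.696 = 0.43678; posterior odds 3.0773; posterior probability 0.755.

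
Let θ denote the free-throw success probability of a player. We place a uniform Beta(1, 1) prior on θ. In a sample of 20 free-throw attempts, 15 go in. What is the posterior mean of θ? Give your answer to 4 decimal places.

Posterior mean ≈ 0.7273

Observing 15 successes and 5 failures updates Beta(1, 1) by adding the success and failure counts to the two shape parameters: α = 1+15 = 16, β = 1+5 = 6.
Posterior mean = α/(α+β) = 16/22 = 0.7273.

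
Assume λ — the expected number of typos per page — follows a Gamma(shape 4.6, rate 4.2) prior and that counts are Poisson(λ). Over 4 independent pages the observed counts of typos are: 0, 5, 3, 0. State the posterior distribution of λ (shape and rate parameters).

The Poisson likelihood adds the total count to the shape and the number of exposure periods to the rate. Here ∑xᵢ = 8 and n = 4, so shape 4.6→12.6 and rate 4.2→8.2.

Posterior: Gamma(shape=12.6, rate=8.2)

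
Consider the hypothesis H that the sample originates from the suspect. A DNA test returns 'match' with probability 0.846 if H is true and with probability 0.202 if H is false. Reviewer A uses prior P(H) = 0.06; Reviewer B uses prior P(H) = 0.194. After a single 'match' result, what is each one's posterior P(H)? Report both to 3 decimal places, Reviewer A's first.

Reviewer A: 0.211; Reviewer B: 0.502

The likelihood ratio for a 'match' result is 0.846/0.202 = 4.1881.
Reviewer A: prior odds 0.06/0.94 = 0.063830; posterior odds 0.26733; posterior probability 0.211.
Reviewer B: prior odds 0.194/0.806 = 0.24069; posterior odds 1.0081; posterior probability 0.502.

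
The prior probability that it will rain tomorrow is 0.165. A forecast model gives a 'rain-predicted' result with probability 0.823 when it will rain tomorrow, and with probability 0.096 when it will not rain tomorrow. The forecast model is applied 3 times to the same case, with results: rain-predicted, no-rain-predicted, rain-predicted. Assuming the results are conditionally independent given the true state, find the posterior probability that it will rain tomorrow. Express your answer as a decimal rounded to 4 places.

Posterior P(H) ≈ 0.7398

Let H be the event that it will rain tomorrow; start with P(H) = 0.165. P('rain-predicted'|H) = 0.823, P('rain-predicted'|¬H) = 0.096.
Update on result 1 ('rain-predicted'): P(H) ← 0.823·0.1650 / (0.823·0.1650 + 0.096·0.8350) = 0.13579/0.21596 = 0.6288.
Update on result 2 ('no-rain-predicted'): P(H) ← 0.177·0.6288 / (0.177·0.6288 + 0.904·0.3712) = 0.11130/0.44685 = 0.2491.
Update on result 3 ('rain-predicted'): P(H) ← 0.823·0.2491 / (0.823·0.2491 + 0.096·0.7509) = 0.20499/0.27708 = 0.7398.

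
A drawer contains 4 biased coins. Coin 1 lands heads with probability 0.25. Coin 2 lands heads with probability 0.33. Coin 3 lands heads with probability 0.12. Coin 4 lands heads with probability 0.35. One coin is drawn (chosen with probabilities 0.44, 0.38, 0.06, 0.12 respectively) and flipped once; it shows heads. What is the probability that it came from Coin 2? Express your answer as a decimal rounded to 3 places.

Posterior probability ≈ 0.441

Tabulate prior·likelihood by source: [1] prior 0.44, lik 0.25, product 0.1100; [2] prior 0.38, lik 0.33, product 0.1254; [3] prior 0.06, lik 0.12, product 0.007200; [4] prior 0.12, lik 0.35, product 0.04200.
Normalizing constant = 0.28460; the posterior for Coin 2 is its product over the sum, 0.1254/0.28460 = 0.441.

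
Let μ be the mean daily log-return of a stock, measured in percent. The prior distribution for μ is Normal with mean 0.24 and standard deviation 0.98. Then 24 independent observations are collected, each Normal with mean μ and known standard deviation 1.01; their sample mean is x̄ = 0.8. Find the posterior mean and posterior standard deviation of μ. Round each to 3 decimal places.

With known σ, the Normal prior is conjugate. Weight on the data is w = (n/σ²)/(n/σ² + 1/τ₀²) = 23.5271/(23.5271+1.04123) = 0.95762.
Posterior mean = w·x̄ + (1−w)·μ₀ = 0.95762·0.8 + 0.042381·0.24 = 0.776. Posterior variance = 1/(23.5271+1.04123) = 0.0407028, so SD = 0.202.

Posterior mean ≈ 0.776; posterior SD ≈ 0.202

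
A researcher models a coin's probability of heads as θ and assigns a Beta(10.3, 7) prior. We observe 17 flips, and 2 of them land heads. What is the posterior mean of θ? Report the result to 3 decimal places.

Posterior mean ≈ 0.359

Observing 2 successes and 15 failures updates Beta(10.3, 7) by adding the success and failure counts to the two shape parameters: α = 10.3+2 = 12.3, β = 7+15 = 22.
Posterior mean = α/(α+β) = 12.3/34.3 = 0.359.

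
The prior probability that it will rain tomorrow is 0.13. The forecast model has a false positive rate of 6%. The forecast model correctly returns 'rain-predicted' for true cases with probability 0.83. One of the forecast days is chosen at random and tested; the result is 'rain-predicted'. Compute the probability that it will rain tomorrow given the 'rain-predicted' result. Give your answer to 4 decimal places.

Let H be the event that it will rain tomorrow. P(H) = 0.13, so P(¬H) = 0.87. With E the 'rain-predicted' result, P(E|H) = 0.83 and P(E|¬H) = 0.06.
P(E) = 0.83·0.13 + 0.06·0.87 = 0.10790 + 0.052200 = 0.16010.
By Bayes' theorem, P(H|E) = 0.10790 / 0.16010 = 0.6740.

P(H | E) ≈ 0.6740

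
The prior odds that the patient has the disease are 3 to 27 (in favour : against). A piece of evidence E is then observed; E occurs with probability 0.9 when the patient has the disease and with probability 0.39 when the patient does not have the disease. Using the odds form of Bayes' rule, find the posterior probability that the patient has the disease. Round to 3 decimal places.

Prior odds = 3/27 = 0.11111.
Likelihood ratio for E = 0.9/0.39 = 2.3077.
Posterior odds = prior odds × LR = 0.25641.
Posterior probability = odds/(1+odds) = 0.25641/1.2564 = 0.204.

Posterior probability ≈ 0.204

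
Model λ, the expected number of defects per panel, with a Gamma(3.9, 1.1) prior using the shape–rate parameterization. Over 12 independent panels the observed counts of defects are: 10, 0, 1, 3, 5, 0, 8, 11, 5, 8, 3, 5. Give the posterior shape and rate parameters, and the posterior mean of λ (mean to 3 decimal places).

The Poisson likelihood adds the total count to the shape and the number of exposure periods to the rate. Here ∑xᵢ = 59 and n = 12, so shape 3.9→62.9 and rate 1.1→13.1.
Posterior mean = shape/rate = 62.9/13.1 = 4.802.

Posterior: Gamma(shape=62.9, rate=13.1); mean ≈ 4.802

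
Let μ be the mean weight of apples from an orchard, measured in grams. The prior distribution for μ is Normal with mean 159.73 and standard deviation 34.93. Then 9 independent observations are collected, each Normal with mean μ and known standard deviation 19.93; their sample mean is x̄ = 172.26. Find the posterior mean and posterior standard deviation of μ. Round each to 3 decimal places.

With known σ, the Normal prior is conjugate. Weight on the data is w = (n/σ²)/(n/σ² + 1/τ₀²) = 0.0226583/(0.0226583+0.00081960) = 0.96509.
Posterior mean = w·x̄ + (1−w)·μ₀ = 0.96509·172.26 + 0.034909·159.73 = 171.823. Posterior variance = 1/(0.0226583+0.00081960) = 42.5932, so SD = 6.526.

Posterior mean ≈ 171.823; posterior SD ≈ 6.526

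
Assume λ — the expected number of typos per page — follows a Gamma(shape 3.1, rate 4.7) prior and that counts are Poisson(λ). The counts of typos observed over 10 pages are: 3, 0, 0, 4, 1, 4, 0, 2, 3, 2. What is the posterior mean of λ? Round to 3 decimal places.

Posterior mean ≈ 1.503

Total count ∑xᵢ = 19 over n = 10 pages.
Gamma is conjugate to the Poisson likelihood: posterior is Gamma(shape = 3.1+19 = 22.1, rate = 4.7+10 = 14.7).
E[λ | data] = 22.1/14.7 = 1.503.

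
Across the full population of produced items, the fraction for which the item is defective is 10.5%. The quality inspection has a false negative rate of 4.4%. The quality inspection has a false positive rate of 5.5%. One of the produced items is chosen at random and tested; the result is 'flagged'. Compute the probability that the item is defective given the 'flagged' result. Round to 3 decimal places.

P(H | E) ≈ 0.671

Let H be the event that the item is defective. P(H) = 0.105, so P(¬H) = 0.895. With E the 'flagged' result, P(E|H) = 0.956 and P(E|¬H) = 0.055.
P(E) = 0.956·0.105 + 0.055·0.895 = 0.10038 + 0.049225 = 0.14960.
By Bayes' theorem, P(H|E) = 0.10038 / 0.14960 = 0.671.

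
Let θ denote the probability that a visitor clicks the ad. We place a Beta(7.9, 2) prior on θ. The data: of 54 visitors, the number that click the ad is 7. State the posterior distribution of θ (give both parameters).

Observing 7 successes and 47 failures updates Beta(7.9, 2) by adding the success and failure counts to the two shape parameters: α = 7.9+7 = 14.9, β = 2+47 = 49.

Posterior: Beta(14.9, 49)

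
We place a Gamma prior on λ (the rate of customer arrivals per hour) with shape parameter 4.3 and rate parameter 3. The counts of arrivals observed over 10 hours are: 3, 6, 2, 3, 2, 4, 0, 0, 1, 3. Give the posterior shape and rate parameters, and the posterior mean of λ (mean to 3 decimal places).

Total count ∑xᵢ = 24 over n = 10 hours.
Gamma is conjugate to the Poisson likelihood: posterior is Gamma(shape = 4.3+24 = 28.3, rate = 3+10 = 13).
Posterior mean = shape/rate = 28.3/13 = 2.177.

Posterior: Gamma(shape=28.3, rate=13); mean ≈ 2.177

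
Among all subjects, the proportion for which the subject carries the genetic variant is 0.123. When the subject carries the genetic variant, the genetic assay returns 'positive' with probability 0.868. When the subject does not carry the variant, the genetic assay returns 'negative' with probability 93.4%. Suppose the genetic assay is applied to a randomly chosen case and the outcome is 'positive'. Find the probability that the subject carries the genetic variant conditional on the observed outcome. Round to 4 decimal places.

P(H | E) ≈ 0.6484

Write H for 'the subject carries the genetic variant'. Prior odds H:¬H = 0.123/0.877 = 0.14025. For the 'positive' outcome, the likelihood ratio is 0.868/0.066 = 13.152.
Posterior odds = 0.14025 × 13.152 = 1.8445, so P(H|E) = 1.8445/(1+1.8445) = 0.6484.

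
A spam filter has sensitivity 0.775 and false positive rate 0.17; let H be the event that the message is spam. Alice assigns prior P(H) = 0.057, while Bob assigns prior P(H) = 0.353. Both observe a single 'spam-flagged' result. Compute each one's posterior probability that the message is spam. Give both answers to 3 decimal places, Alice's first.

Alice: 0.216; Bob: 0.713

P('+'|H) = 0.775, P('+'|¬H) = 0.17.
Alice: numerator 0.775·0.057 = 0.044175; evidence = 0.044175+0.17·0.943 = 0.20449; posterior = 0.216.
Bob: numerator 0.775·0.353 = 0.27358; evidence = 0.27358+0.17·0.647 = 0.38357; posterior = 0.713.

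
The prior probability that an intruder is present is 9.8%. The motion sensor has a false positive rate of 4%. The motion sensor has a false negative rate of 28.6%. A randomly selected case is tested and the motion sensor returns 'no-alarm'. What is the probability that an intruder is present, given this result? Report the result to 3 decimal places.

Write H for 'an intruder is present'. Prior odds H:¬H = 0.098/0.902 = 0.10865. For the 'no-alarm' outcome, the likelihood ratio is 0.286/0.96 = 0.29792.
Posterior odds = 0.10865 × 0.29792 = 0.032368, so P(H|E) = 0.032368/(1+0.032368) = 0.031.

P(H | E) ≈ 0.031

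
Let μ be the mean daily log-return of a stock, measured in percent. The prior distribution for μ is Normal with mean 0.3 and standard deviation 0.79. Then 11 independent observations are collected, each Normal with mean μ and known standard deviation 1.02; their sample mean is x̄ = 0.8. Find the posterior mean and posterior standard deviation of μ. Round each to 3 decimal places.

Posterior mean ≈ 0.734; posterior SD ≈ 0.287

Prior precision 1/τ₀² = 1/0.79² = 1.60231; data precision n/σ² = 11/1.02² = 10.5729.
Posterior precision = 1.60231 + 10.5729 = 12.1752, giving posterior SD = 1/√12.1752 = 0.287.
Posterior mean = (1.60231·0.3 + 10.5729·0.8) / 12.1752 = 0.734.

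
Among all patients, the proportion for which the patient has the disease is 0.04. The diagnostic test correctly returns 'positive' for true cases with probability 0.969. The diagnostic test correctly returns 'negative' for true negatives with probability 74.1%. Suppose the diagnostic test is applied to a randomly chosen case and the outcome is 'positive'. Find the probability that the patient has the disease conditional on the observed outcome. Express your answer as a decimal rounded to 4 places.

P(H | E) ≈ 0.1349

Write H for 'the patient has the disease'. Prior odds H:¬H = 0.04/0.96 = 0.041667. For the 'positive' outcome, the likelihood ratio is 0.969/0.259 = 3.7413.
Posterior odds = 0.041667 × 3.7413 = 0.15589, so P(H|E) = 0.15589/(1+0.15589) = 0.1349.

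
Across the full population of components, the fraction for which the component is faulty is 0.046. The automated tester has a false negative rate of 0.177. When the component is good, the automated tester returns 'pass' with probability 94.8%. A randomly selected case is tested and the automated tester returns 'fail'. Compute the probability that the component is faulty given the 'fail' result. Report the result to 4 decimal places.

Let H be the event that the component is faulty. P(H) = 0.046, so P(¬H) = 0.954. With E the 'fail' result, P(E|H) = 0.823 and P(E|¬H) = 0.052.
P(E) = 0.823·0.046 + 0.052·0.954 = 0.037858 + 0.049608 = 0.087466.
By Bayes' theorem, P(H|E) = 0.037858 / 0.087466 = 0.4328.

P(H | E) ≈ 0.4328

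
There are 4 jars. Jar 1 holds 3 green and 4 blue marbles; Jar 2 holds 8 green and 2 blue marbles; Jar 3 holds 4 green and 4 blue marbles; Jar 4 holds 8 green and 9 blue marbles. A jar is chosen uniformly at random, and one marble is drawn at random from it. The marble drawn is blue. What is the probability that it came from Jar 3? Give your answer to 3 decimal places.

Posterior probability ≈ 0.278

P(blue|Jar 1) = 0.5714; P(blue|Jar 2) = 0.2; P(blue|Jar 3) = 0.5; P(blue|Jar 4) = 0.5294.
Prior × likelihood for each source: 0.25·0.5714=0.1429, 0.25·0.2=0.05000, 0.25·0.5=0.1250, 0.25·0.5294=0.1324. Summing gives P(blue) = 0.45021.
P(Jar 3 | blue) = 0.1250 / 0.45021 = 0.278.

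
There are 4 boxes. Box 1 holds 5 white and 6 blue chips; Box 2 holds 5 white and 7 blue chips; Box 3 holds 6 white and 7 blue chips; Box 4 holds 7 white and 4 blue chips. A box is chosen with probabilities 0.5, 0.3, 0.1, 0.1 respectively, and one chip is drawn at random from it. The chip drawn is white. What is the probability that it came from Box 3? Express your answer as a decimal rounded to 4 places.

Tabulate prior·likelihood by source: [1] prior 0.5, lik 0.4545, product 0.2273; [2] prior 0.3, lik 0.4167, product 0.1250; [3] prior 0.1, lik 0.4615, product 0.04615; [4] prior 0.1, lik 0.6364, product 0.06364.
Normalizing constant = 0.46206; the posterior for Box 3 is its product over the sum, 0.04615/0.46206 = 0.0999.

Posterior probability ≈ 0.0999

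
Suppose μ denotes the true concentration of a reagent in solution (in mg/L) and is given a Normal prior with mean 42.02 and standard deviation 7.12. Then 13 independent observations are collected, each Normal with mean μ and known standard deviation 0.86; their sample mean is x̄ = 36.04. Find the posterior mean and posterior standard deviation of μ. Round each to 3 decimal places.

Posterior mean ≈ 36.047; posterior SD ≈ 0.238

With known σ, the Normal prior is conjugate. Weight on the data is w = (n/σ²)/(n/σ² + 1/τ₀²) = 17.5771/(17.5771+0.0197260) = 0.99888.
Posterior mean = w·x̄ + (1−w)·μ₀ = 0.99888·36.04 + 0.0011210·42.02 = 36.047. Posterior variance = 1/(17.5771+0.0197260) = 0.0568285, so SD = 0.238.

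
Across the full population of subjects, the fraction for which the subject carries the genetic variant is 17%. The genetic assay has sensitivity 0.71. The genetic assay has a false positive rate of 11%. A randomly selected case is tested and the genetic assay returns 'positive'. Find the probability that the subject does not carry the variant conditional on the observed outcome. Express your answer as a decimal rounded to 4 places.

P(¬H | E) ≈ 0.4307

Let H be the event that the subject carries the genetic variant. P(H) = 0.17, so P(¬H) = 0.83. With E the 'positive' result, P(E|H) = 0.71 and P(E|¬H) = 0.11.
P(E) = 0.71·0.17 + 0.11·0.83 = 0.12070 + 0.091300 = 0.21200.
By Bayes' theorem, P(H|E) = 0.12070 / 0.21200 = 0.5693. Hence P(¬H|E) = 1 − 0.5693 = 0.4307.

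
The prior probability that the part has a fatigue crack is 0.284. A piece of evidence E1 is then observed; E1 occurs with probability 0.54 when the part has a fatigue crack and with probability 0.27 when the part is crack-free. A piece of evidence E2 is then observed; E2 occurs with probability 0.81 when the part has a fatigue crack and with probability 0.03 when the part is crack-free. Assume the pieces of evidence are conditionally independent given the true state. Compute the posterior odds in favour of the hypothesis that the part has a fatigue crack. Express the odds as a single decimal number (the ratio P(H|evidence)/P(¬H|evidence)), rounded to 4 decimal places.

Prior odds = 0.284/(1−0.284) = 0.39665.
Likelihood ratio for E1 = 0.54/0.27 = 2.0000.
Likelihood ratio for E2 = 0.81/0.03 = 27.000.
Posterior odds = prior odds × LR₁ × LR₂ = 21.419.

Posterior odds ≈ 21.4190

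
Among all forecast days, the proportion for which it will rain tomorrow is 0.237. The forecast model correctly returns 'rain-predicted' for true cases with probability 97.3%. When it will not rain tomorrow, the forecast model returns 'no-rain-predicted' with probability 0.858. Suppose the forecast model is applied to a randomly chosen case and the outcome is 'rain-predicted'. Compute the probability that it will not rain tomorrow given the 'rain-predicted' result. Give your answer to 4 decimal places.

Let H be the event that it will rain tomorrow. P(H) = 0.237, so P(¬H) = 0.763. With E the 'rain-predicted' result, P(E|H) = 0.973 and P(E|¬H) = 0.142.
P(E) = 0.973·0.237 + 0.142·0.763 = 0.23060 + 0.10835 = 0.33895.
By Bayes' theorem, P(H|E) = 0.23060 / 0.33895 = 0.6803. Hence P(¬H|E) = 1 − 0.6803 = 0.3197.

P(¬H | E) ≈ 0.3197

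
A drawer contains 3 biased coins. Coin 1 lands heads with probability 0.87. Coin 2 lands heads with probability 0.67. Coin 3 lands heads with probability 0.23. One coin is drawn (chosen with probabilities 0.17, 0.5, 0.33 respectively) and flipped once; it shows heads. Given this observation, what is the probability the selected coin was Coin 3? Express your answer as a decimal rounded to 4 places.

Posterior probability ≈ 0.1358

Tabulate prior·likelihood by source: [1] prior 0.17, lik 0.87, product 0.1479; [2] prior 0.5, lik 0.67, product 0.3350; [3] prior 0.33, lik 0.23, product 0.07590.
Normalizing constant = 0.55880; the posterior for Coin 3 is its product over the sum, 0.07590/0.55880 = 0.1358.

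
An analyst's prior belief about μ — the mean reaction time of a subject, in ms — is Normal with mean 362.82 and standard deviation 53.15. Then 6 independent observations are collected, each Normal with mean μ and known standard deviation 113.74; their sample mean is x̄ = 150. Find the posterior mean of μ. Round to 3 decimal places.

Posterior mean ≈ 242.123

With known σ, the Normal prior is conjugate. Weight on the data is w = (n/σ²)/(n/σ² + 1/τ₀²) = 0.00046379/(0.00046379+0.00035399) = 0.56713.
Posterior mean = w·x̄ + (1−w)·μ₀ = 0.56713·150 + 0.43287·362.82 = 242.123.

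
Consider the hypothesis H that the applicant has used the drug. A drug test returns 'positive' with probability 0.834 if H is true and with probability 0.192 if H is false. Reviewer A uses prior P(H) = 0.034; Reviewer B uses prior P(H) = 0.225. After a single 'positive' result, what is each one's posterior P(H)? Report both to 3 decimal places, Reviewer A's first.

The likelihood ratio for a 'positive' result is 0.834/0.192 = 4.3438.
Reviewer A: prior odds 0.034/0.966 = 0.035197; posterior odds 0.15289; posterior probability 0.133.
Reviewer B: prior odds 0.225/0.775 = 0.29032; posterior odds 1.2611; posterior probability 0.558.

Reviewer A: 0.133; Reviewer B: 0.558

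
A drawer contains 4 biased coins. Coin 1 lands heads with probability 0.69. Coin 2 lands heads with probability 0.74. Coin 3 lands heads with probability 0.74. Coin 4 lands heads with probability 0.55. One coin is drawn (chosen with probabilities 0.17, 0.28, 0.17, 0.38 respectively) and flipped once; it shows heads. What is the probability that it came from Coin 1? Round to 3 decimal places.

Tabulate prior·likelihood by source: [1] prior 0.17, lik 0.69, product 0.1173; [2] prior 0.28, lik 0.74, product 0.2072; [3] prior 0.17, lik 0.74, product 0.1258; [4] prior 0.38, lik 0.55, product 0.2090.
Normalizing constant = 0.65930; the posterior for Coin 1 is its product over the sum, 0.1173/0.65930 = 0.178.

Posterior probability ≈ 0.178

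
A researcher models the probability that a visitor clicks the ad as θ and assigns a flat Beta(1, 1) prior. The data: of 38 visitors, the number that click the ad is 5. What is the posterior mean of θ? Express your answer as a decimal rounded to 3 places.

Observing 5 successes and 33 failures updates Beta(1, 1) by adding the success and failure counts to the two shape parameters: α = 1+5 = 6, β = 1+33 = 34.
E[θ | data] = 6/(6+34) = 0.150.

Posterior mean ≈ 0.150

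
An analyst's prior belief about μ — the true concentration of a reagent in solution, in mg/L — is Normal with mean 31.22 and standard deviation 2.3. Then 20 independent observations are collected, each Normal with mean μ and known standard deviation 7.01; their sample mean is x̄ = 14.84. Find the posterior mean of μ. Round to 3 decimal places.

Posterior mean ≈ 20.035

Prior precision 1/τ₀² = 1/2.3² = 0.189036; data precision n/σ² = 20/7.01² = 0.407000.
Posterior precision = 0.189036 + 0.407000 = 0.596035.
Posterior mean = (0.189036·31.22 + 0.407000·14.84) / 0.596035 = 20.035.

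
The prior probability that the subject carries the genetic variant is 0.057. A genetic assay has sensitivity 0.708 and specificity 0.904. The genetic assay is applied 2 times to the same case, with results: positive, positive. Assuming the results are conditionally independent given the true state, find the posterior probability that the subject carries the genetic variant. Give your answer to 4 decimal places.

Posterior P(H) ≈ 0.7668

With H the event that the subject carries the genetic variant, the joint likelihood of the observed sequence is P(data|H) = 0.708·0.708 = 0.50126 and P(data|¬H) = 0.096·0.096 = 0.0092160.
Bayes: P(H|data) = 0.057·0.50126 / (0.057·0.50126 + 0.943·0.0092160) = 0.028572/0.037263 = 0.7668.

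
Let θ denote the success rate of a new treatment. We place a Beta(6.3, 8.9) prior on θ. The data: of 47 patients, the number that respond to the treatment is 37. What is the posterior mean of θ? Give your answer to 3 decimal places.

Posterior mean ≈ 0.696

The binomial likelihood is conjugate to the Beta prior: with 37 successes and 10 failures, the posterior is Beta(6.3+37, 8.9+10) = Beta(43.3, 18.9).
E[θ | data] = 43.3/(43.3+18.9) = 0.696.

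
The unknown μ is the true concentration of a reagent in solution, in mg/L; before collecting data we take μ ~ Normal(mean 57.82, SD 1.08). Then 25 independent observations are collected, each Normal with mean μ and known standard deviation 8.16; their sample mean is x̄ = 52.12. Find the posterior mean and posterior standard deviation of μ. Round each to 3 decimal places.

Posterior mean ≈ 56.084; posterior SD ≈ 0.901

With known σ, the Normal prior is conjugate. Weight on the data is w = (n/σ²)/(n/σ² + 1/τ₀²) = 0.375457/(0.375457+0.857339) = 0.30456.
Posterior mean = w·x̄ + (1−w)·μ₀ = 0.30456·52.12 + 0.69544·57.82 = 56.084. Posterior variance = 1/(0.375457+0.857339) = 0.811165, so SD = 0.901.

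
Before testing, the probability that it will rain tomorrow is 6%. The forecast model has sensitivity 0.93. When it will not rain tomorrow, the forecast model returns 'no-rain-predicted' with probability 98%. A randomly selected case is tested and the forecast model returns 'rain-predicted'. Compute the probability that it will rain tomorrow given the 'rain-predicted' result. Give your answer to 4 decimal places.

Let H be the event that it will rain tomorrow. P(H) = 0.06, so P(¬H) = 0.94. With E the 'rain-predicted' result, P(E|H) = 0.93 and P(E|¬H) = 0.02.
P(E) = 0.93·0.06 + 0.02·0.94 = 0.055800 + 0.018800 = 0.074600.
By Bayes' theorem, P(H|E) = 0.055800 / 0.074600 = 0.7480.

P(H | E) ≈ 0.7480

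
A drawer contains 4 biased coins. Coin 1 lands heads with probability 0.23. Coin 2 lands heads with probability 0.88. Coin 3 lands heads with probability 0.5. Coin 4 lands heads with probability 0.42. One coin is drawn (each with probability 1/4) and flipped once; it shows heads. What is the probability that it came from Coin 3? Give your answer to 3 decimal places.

Tabulate prior·likelihood by source: [1] prior 0.25, lik 0.23, product 0.05750; [2] prior 0.25, lik 0.88, product 0.2200; [3] prior 0.25, lik 0.5, product 0.1250; [4] prior 0.25, lik 0.42, product 0.1050.
Normalizing constant = 0.50750; the posterior for Coin 3 is its product over the sum, 0.1250/0.50750 = 0.246.

Posterior probability ≈ 0.246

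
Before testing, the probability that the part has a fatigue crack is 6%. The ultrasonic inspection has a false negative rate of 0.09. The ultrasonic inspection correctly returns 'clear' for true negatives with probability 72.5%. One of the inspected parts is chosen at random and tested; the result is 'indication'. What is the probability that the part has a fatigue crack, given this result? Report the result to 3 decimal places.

Write H for 'the part has a fatigue crack'. Prior odds H:¬H = 0.06/0.94 = 0.063830. For the 'indication' outcome, the likelihood ratio is 0.91/0.275 = 3.3091.
Posterior odds = 0.063830 × 3.3091 = 0.21122, so P(H|E) = 0.21122/(1+0.21122) = 0.174.

P(H | E) ≈ 0.174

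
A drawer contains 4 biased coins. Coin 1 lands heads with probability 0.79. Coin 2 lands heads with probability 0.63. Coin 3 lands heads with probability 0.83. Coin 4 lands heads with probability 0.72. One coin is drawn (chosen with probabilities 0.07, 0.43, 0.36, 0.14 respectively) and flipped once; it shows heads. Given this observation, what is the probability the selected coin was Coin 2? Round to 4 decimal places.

Tabulate prior·likelihood by source: [1] prior 0.07, lik 0.79, product 0.05530; [2] prior 0.43, lik 0.63, product 0.2709; [3] prior 0.36, lik 0.83, product 0.2988; [4] prior 0.14, lik 0.72, product 0.1008.
Normalizing constant = 0.72580; the posterior for Coin 2 is its product over the sum, 0.2709/0.72580 = 0.3732.

Posterior probability ≈ 0.3732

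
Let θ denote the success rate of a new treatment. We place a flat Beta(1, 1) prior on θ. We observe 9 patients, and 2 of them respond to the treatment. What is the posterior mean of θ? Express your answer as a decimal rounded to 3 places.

Observing 2 successes and 7 failures updates Beta(1, 1) by adding the success and failure counts to the two shape parameters: α = 1+2 = 3, β = 1+7 = 8.
E[θ | data] = 3/(3+8) = 0.273.

Posterior mean ≈ 0.273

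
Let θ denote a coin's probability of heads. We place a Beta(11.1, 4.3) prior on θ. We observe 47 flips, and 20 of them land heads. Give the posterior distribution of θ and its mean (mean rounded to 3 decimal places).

Posterior: Beta(31.1, 31.3); mean ≈ 0.498

Observing 20 successes and 27 failures updates Beta(11.1, 4.3) by adding the success and failure counts to the two shape parameters: α = 11.1+20 = 31.1, β = 4.3+27 = 31.3.
Posterior mean = α/(α+β) = 31.1/62.4 = 0.498.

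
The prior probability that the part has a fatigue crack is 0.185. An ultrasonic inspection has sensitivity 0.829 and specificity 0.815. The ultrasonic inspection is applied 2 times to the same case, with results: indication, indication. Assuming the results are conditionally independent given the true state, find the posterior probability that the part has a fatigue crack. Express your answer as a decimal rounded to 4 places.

Let H be the event that the part has a fatigue crack; start with P(H) = 0.185. P('indication'|H) = 0.829, P('indication'|¬H) = 0.185.
Update on result 1 ('indication'): P(H) ← 0.829·0.1850 / (0.829·0.1850 + 0.185·0.8150) = 0.15337/0.30414 = 0.5043.
Update on result 2 ('indication'): P(H) ← 0.829·0.5043 / (0.829·0.5043 + 0.185·0.4957) = 0.41803/0.50974 = 0.8201.

Posterior P(H) ≈ 0.8201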